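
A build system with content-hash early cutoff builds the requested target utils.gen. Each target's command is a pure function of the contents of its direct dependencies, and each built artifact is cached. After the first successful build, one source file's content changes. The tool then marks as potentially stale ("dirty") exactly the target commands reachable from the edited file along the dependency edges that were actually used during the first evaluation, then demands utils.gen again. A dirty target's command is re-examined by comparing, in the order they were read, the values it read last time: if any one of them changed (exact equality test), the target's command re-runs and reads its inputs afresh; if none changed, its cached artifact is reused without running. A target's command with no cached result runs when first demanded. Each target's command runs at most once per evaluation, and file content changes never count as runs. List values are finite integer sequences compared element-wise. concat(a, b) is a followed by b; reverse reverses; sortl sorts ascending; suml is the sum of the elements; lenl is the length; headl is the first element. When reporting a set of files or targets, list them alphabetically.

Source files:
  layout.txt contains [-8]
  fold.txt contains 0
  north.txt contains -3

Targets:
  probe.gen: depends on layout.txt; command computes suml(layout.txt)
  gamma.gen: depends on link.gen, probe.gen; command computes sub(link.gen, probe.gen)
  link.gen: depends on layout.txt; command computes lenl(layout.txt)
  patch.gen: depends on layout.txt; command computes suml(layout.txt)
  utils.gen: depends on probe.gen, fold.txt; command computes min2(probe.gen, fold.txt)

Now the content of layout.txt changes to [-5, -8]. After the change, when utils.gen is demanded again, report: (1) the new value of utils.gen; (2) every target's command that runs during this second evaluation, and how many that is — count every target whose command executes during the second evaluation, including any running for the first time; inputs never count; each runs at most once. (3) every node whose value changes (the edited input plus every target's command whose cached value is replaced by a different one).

New value of utils.gen: -13.
Target commands that run: probe.gen, utils.gen — 2 in total.
Values that change: layout.txt, probe.gen, utils.gen.

First evaluation (everything demanded from the output):
  probe.gen = suml([-8]) = -8
  utils.gen = min2(-8, 0) = -8

Propagation after the edit:
  probe.gen: runs — layout.txt [-8]->[-5, -8]; result -13.
  utils.gen: runs — probe.gen -8->-13; result -13.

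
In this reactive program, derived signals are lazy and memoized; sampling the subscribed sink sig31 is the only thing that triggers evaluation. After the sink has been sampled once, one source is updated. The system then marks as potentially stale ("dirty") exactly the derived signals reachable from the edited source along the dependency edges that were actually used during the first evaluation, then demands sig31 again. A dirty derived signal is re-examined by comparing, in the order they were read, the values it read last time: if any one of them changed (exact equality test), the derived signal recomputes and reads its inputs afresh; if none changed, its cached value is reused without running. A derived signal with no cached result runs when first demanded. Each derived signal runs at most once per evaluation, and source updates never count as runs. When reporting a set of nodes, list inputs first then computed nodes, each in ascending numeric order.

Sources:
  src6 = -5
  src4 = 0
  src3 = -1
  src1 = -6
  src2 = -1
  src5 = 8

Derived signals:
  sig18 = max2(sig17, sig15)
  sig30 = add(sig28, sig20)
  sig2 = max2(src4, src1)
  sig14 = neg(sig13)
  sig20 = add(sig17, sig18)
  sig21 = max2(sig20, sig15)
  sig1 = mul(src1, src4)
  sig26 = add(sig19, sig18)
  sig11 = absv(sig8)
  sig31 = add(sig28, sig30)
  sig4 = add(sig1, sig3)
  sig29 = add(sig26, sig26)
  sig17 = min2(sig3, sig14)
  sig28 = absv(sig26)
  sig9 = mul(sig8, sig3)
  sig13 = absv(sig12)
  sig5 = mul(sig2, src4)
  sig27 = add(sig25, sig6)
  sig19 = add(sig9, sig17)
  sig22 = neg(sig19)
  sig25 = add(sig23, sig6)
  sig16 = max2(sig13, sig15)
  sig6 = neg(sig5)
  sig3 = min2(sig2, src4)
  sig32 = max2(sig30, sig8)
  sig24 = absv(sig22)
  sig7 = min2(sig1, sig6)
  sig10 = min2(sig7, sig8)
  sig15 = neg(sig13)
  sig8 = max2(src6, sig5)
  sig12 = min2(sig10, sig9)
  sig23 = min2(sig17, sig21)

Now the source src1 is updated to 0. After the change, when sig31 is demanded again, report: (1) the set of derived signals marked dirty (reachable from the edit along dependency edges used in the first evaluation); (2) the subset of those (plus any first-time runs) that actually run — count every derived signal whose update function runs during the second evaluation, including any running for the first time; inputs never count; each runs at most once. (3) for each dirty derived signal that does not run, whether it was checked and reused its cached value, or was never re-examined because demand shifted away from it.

The edit dirties: sig1, sig2, sig3, sig5, sig6, sig7, sig8, sig9, sig10, sig12, sig13, sig14, sig15, sig17, sig18, sig19, sig20, sig26, sig28, sig30, sig31.
2 derived signals run: sig1, sig2.
Cache hits after checking: sig3, sig5, sig6, sig7, sig8, sig9, sig10, sig12, sig13, sig14, sig15, sig17, sig18, sig19, sig20, sig26, sig28, sig30, sig31.
Note where the cutoff bites: sig3 is checked, finds nothing changed, and keeps its cache.

First demand of the output computes:
  sig1 = mul(-6, 0) = 0
  sig2 = max2(0, -6) = 0
  sig3 = min2(0, 0) = 0
  sig5 = mul(0, 0) = 0
  sig6 = neg(0) = 0
  sig7 = min2(0, 0) = 0
  sig8 = max2(-5, 0) = 0
  sig9 = mul(0, 0) = 0
  sig10 = min2(0, 0) = 0
  sig12 = min2(0, 0) = 0
  sig13 = absv(0) = 0
  sig14 = neg(0) = 0
  sig15 = neg(0) = 0
  sig17 = min2(0, 0) = 0
  sig18 = max2(0, 0) = 0
  sig19 = add(0, 0) = 0
  sig20 = add(0, 0) = 0
  sig26 = add(0, 0) = 0
  sig28 = absv(0) = 0
  sig30 = add(0, 0) = 0
  sig31 = add(0, 0) = 0

After the edit, cleaning proceeds:
  sig1: a read changed (src1 -6->0) — executes, giving 0 — identical to its old value.
  sig2: a read changed (src1 -6->0) — executes, giving 0 — identical to its old value.
  sig3: dirty, but its reads are unchanged (sig2 unchanged, src4 unchanged); cached 0 stands.
  sig5: dirty, but its reads are unchanged (sig2 unchanged, src4 unchanged); cached 0 stands.
  sig6: dirty, but its reads are unchanged (sig5 unchanged); cached 0 stands.
  sig7: dirty, but its reads are unchanged (sig1 unchanged, sig6 unchanged); cached 0 stands.
  sig8: dirty, but its reads are unchanged (src6 unchanged, sig5 unchanged); cached 0 stands.
  sig9: dirty, but its reads are unchanged (sig8 unchanged, sig3 unchanged); cached 0 stands.
  sig10: dirty, but its reads are unchanged (sig7 unchanged, sig8 unchanged); cached 0 stands.
  sig12: dirty, but its reads are unchanged (sig10 unchanged, sig9 unchanged); cached 0 stands.
  sig13: dirty, but its reads are unchanged (sig12 unchanged); cached 0 stands.
  sig14: dirty, but its reads are unchanged (sig13 unchanged); cached 0 stands.
  sig15: dirty, but its reads are unchanged (sig13 unchanged); cached 0 stands.
  sig17: dirty, but its reads are unchanged (sig3 unchanged, sig14 unchanged); cached 0 stands.
  sig18: dirty, but its reads are unchanged (sig17 unchanged, sig15 unchanged); cached 0 stands.
  sig19: dirty, but its reads are unchanged (sig9 unchanged, sig17 unchanged); cached 0 stands.
  sig20: dirty, but its reads are unchanged (sig17 unchanged, sig18 unchanged); cached 0 stands.
  sig26: dirty, but its reads are unchanged (sig19 unchanged, sig18 unchanged); cached 0 stands.
  sig28: dirty, but its reads are unchanged (sig26 unchanged); cached 0 stands.
  sig30: dirty, but its reads are unchanged (sig28 unchanged, sig20 unchanged); cached 0 stands.
  sig31: dirty, but its reads are unchanged (sig28 unchanged, sig30 unchanged); cached 0 stands.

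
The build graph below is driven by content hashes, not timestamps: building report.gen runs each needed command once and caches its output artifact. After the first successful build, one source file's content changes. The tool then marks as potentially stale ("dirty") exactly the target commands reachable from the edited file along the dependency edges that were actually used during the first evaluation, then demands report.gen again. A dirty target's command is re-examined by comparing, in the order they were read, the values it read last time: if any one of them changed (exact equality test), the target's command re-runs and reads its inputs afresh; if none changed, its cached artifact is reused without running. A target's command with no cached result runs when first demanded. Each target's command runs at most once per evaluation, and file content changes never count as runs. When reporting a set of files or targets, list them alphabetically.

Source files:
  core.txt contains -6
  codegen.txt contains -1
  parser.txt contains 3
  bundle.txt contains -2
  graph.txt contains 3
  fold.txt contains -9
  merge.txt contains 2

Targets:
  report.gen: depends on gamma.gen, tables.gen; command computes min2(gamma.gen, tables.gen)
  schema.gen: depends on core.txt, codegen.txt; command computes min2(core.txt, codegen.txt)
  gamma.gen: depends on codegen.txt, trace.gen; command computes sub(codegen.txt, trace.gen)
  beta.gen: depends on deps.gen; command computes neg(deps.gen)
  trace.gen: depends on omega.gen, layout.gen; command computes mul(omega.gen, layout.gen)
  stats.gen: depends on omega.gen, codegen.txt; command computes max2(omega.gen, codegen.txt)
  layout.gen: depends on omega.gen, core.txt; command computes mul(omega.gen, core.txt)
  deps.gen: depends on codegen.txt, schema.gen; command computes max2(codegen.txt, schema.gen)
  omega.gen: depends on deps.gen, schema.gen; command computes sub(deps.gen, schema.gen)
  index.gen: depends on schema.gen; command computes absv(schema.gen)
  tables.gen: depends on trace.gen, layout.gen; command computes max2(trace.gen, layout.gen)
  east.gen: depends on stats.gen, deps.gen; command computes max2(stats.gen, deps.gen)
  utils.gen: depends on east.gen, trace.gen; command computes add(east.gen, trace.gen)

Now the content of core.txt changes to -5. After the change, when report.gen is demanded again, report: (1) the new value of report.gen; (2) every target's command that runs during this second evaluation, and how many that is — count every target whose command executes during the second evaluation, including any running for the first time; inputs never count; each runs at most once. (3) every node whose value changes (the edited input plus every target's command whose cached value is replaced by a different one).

Initial pass — values computed on the first demand:
  schema.gen = min2(-6, -1) = -6
  deps.gen = max2(-1, -6) = -1
  omega.gen = sub(-1, -6) = 5
  layout.gen = mul(5, -6) = -30
  trace.gen = mul(5, -30) = -150
  gamma.gen = sub(-1, -150) = 149
  tables.gen = max2(-150, -30) = -30
  report.gen = min2(149, -30) = -30

Second demand — change propagation:
  schema.gen: re-runs because core.txt -6->-5; new result -5.
  deps.gen: re-runs because schema.gen -6->-5; new result -1 (unchanged).
  omega.gen: re-runs because schema.gen -6->-5; new result 4.
  layout.gen: re-runs because omega.gen 5->4; core.txt -6->-5; new result -20.
  trace.gen: re-runs because omega.gen 5->4; layout.gen -30->-20; new result -80.
  gamma.gen: re-runs because trace.gen -150->-80; new result 79.
  tables.gen: re-runs because trace.gen -150->-80; layout.gen -30->-20; new result -20.
  report.gen: re-runs because gamma.gen 149->79; tables.gen -30->-20; new result -20.

report.gen now evaluates to -20.
Run set: deps.gen, gamma.gen, layout.gen, omega.gen, report.gen, schema.gen, tables.gen, trace.gen (8 run).
Changed values: core.txt, gamma.gen, layout.gen, omega.gen, report.gen, schema.gen, tables.gen, trace.gen.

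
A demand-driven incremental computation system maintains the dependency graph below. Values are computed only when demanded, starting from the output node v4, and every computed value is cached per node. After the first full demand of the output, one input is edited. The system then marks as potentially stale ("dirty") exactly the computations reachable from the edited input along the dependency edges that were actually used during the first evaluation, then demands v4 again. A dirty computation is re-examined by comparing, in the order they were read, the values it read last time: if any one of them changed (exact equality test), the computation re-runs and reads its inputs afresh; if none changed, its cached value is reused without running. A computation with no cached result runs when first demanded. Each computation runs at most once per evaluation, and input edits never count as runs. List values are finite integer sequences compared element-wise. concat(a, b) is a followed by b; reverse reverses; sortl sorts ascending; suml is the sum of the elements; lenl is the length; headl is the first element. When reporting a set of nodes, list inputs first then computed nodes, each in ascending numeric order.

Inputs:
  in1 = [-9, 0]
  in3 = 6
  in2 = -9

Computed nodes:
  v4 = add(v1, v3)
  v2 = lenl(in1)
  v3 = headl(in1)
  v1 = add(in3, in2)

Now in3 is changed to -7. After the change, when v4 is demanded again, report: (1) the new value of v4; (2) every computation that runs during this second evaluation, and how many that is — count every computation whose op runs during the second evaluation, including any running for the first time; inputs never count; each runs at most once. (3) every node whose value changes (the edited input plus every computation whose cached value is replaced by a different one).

New value of v4: -25.
Computations that run: v1, v4 — 2 in total.
Values that change: in3, v1, v4.

First evaluation (everything demanded from the output):
  v1 = add(6, -9) = -3
  v3 = headl([-9, 0]) = -9
  v4 = add(-3, -9) = -12

Propagation after the edit:
  v1: runs — in3 6->-7; result -16.
  v4: runs — v1 -3->-16; result -25.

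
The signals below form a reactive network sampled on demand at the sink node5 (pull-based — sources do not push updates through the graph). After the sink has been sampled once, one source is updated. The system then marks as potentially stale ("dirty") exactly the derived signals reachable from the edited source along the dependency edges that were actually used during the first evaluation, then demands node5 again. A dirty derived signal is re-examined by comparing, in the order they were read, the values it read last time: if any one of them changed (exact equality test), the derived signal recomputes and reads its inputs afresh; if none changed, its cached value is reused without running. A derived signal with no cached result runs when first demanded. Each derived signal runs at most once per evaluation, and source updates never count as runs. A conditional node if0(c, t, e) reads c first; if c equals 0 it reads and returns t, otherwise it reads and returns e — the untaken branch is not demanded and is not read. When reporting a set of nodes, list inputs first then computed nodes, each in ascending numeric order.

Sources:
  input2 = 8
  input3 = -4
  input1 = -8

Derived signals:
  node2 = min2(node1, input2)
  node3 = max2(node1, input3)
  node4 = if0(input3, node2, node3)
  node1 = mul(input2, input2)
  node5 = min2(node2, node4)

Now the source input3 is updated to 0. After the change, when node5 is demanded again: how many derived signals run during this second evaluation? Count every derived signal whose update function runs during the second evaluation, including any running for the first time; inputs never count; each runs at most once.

Run set: node4, node5 (2 run).
The important point: the flipped condition redirects demand; node3 is left stale, never re-checked.

Initial pass — values computed on the first demand:
  node1 = mul(8, 8) = 64
  node2 = min2(64, 8) = 8
  node3 = max2(64, -4) = 64
  node4 = if0(input3=-4 -> else branch node3) = 64
  node5 = min2(8, 64) = 8

Second demand — change propagation:
  node3: dirty yet unreached — the second evaluation never asks for it.
  node4: re-runs because input3 -4->0; new result 8.
  node5: re-runs because node4 64->8; new result 8 (unchanged).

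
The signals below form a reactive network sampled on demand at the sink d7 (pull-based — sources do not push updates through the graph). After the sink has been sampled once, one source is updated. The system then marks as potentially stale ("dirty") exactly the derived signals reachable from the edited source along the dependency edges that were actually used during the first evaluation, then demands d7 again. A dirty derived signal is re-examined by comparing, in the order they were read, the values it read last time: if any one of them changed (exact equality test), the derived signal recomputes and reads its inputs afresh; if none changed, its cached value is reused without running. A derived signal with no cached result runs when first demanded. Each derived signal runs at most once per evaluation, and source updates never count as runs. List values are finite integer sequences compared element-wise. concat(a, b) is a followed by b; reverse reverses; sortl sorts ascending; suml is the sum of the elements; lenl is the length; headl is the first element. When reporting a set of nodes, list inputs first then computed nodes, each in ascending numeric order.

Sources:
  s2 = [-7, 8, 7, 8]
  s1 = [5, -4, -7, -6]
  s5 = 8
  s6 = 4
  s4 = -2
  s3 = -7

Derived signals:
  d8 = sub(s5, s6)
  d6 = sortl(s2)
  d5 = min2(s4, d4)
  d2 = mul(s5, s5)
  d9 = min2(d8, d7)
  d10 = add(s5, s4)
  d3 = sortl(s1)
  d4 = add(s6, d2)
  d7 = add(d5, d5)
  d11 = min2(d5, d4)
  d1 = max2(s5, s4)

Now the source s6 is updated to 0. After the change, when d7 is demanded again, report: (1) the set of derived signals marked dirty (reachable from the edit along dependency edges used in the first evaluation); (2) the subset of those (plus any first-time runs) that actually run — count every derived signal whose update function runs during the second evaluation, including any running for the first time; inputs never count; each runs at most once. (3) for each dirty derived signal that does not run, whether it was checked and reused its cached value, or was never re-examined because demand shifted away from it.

Initial pass — values computed on the first demand:
  d2 = mul(8, 8) = 64
  d4 = add(4, 64) = 68
  d5 = min2(-2, 68) = -2
  d7 = add(-2, -2) = -4

Second demand — change propagation:
  d4: re-runs because s6 4->0; new result 64.
  d5: re-runs because d4 68->64; new result -2 (unchanged).
  d7: re-examined; everything it read last time is the same (d5 unchanged, d5 unchanged) — cache -4 kept, no run.

The important point: d5 recomputes to an identical value, and the output ends up unchanged.

Dirty set: d4, d5, d7.
Run set: d4, d5 (2 run).
Re-examined without running (cache reused): d7.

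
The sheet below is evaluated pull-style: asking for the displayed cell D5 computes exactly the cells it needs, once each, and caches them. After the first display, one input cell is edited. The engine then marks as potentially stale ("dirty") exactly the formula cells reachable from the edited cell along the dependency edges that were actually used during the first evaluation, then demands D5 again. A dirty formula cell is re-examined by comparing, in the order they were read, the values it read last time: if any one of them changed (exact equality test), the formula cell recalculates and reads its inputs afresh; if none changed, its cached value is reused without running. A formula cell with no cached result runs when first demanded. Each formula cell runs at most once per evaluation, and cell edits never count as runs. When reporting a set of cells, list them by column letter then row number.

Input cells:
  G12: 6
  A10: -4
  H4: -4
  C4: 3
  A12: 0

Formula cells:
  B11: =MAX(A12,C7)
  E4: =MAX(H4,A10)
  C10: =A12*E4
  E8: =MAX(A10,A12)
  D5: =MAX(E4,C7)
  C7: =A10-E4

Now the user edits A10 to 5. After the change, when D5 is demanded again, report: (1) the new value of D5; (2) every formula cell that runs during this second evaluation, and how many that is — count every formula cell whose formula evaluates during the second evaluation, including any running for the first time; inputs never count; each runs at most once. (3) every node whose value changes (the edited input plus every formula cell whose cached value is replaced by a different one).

First demand of the output computes:
  E4 = MAX(-4, -4) = -4
  C7 = -4 - -4 = 0
  D5 = MAX(-4, 0) = 0

After the edit, cleaning proceeds:
  E4: a read changed (A10 -4->5) — executes, giving 5.
  C7: a read changed (A10 -4->5; E4 -4->5) — executes, giving 0 — identical to its old value.
  D5: a read changed (E4 -4->5) — executes, giving 5.

Demanding D5 again yields 5.
3 formula cells run: C7, D5, E4.
The nodes whose values change: A10, D5, E4.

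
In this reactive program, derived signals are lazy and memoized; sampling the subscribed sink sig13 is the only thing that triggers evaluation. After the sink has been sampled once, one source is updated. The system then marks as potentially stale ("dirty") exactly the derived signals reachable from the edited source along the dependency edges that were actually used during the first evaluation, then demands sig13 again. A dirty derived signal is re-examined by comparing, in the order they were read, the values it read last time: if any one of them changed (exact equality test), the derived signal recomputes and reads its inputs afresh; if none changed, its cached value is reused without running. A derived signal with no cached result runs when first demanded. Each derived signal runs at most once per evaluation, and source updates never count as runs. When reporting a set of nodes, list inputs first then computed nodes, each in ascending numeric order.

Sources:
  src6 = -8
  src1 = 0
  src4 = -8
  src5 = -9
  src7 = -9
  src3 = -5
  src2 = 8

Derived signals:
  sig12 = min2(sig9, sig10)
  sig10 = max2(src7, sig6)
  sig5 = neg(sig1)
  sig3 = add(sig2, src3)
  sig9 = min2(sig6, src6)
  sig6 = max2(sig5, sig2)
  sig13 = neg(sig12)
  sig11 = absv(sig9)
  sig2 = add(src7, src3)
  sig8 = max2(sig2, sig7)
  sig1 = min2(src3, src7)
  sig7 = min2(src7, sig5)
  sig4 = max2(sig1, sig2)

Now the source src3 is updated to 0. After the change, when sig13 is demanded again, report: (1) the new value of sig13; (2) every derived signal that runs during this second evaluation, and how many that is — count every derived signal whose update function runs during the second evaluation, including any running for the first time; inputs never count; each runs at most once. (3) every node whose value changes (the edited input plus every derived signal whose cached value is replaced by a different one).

Demanding sig13 again yields 8.
3 derived signals run: sig1, sig2, sig6.
The nodes whose values change: src3, sig2.
Note where the cutoff bites: sig5 is checked, finds nothing changed, and keeps its cache.

First demand of the output computes:
  sig1 = min2(-5, -9) = -9
  sig2 = add(-9, -5) = -14
  sig5 = neg(-9) = 9
  sig6 = max2(9, -14) = 9
  sig9 = min2(9, -8) = -8
  sig10 = max2(-9, 9) = 9
  sig12 = min2(-8, 9) = -8
  sig13 = neg(-8) = 8

After the edit, cleaning proceeds:
  sig1: a read changed (src3 -5->0) — executes, giving -9 — identical to its old value.
  sig2: a read changed (src3 -5->0) — executes, giving -9.
  sig5: dirty, but its reads are unchanged (sig1 unchanged); cached 9 stands.
  sig6: a read changed (sig2 -14->-9) — executes, giving 9 — identical to its old value.
  sig9: dirty, but its reads are unchanged (sig6 unchanged, src6 unchanged); cached -8 stands.
  sig10: dirty, but its reads are unchanged (src7 unchanged, sig6 unchanged); cached 9 stands.
  sig12: dirty, but its reads are unchanged (sig9 unchanged, sig10 unchanged); cached -8 stands.
  sig13: dirty, but its reads are unchanged (sig12 unchanged); cached 8 stands.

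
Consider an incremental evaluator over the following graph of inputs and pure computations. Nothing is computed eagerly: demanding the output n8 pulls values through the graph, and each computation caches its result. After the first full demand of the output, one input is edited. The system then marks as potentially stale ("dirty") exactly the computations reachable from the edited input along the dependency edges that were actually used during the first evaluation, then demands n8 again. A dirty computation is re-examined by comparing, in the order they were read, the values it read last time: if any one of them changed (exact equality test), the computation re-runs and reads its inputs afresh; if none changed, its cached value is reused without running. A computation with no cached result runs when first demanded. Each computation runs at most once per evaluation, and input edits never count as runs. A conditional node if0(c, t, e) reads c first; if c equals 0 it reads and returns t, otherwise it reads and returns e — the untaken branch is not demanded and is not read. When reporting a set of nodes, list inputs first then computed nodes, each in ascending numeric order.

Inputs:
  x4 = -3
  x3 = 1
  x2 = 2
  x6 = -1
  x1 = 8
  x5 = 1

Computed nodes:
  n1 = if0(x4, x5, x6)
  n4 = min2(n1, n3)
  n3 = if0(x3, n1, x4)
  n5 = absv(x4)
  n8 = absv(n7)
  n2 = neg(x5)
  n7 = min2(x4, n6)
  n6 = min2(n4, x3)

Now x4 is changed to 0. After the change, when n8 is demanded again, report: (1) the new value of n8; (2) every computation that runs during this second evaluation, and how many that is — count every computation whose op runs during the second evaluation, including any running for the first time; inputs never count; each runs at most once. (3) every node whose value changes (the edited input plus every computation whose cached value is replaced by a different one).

n8 now evaluates to 0.
Run set: n1, n3, n4, n6, n7, n8 (6 run).
Changed values: x4, n1, n3, n4, n6, n7, n8.

Initial pass — values computed on the first demand:
  n1 = if0(x4=-3 -> else branch x6) = -1
  n3 = if0(x3=1 -> else branch x4) = -3
  n4 = min2(-1, -3) = -3
  n6 = min2(-3, 1) = -3
  n7 = min2(-3, -3) = -3
  n8 = absv(-3) = 3

Second demand — change propagation:
  n1: re-runs because x4 -3->0; new result 1.
  n3: re-runs because x4 -3->0; new result 0.
  n4: re-runs because n1 -1->1; n3 -3->0; new result 0.
  n6: re-runs because n4 -3->0; new result 0.
  n7: re-runs because x4 -3->0; n6 -3->0; new result 0.
  n8: re-runs because n7 -3->0; new result 0.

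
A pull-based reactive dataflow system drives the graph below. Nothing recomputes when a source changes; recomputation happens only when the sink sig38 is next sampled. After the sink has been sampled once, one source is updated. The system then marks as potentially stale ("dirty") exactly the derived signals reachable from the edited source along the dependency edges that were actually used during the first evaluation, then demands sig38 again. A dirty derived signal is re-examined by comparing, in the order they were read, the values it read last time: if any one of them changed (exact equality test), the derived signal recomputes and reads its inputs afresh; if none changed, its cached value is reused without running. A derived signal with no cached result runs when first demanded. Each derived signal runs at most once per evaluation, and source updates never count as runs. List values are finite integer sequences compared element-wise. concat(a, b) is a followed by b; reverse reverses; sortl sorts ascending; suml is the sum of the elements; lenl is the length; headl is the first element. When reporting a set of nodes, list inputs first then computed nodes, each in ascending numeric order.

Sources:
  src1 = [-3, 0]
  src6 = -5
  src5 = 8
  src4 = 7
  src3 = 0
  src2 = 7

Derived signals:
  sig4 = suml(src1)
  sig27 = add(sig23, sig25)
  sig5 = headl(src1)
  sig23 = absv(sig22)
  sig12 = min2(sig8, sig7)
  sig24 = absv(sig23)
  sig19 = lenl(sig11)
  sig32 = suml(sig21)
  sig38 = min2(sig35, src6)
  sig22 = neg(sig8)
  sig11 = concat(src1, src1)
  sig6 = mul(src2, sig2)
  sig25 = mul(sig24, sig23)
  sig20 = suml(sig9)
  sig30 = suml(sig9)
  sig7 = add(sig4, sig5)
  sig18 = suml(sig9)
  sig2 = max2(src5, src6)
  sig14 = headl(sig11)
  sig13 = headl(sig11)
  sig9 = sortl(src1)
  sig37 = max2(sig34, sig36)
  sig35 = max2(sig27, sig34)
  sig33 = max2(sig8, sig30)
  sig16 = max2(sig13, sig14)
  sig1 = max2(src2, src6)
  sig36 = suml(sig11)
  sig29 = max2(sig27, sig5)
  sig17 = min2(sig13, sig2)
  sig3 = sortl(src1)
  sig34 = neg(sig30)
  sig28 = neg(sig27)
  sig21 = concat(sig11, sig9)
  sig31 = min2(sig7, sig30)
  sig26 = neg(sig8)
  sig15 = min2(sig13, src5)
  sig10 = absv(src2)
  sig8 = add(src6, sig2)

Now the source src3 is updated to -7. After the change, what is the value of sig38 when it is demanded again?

First evaluation (everything demanded from the output):
  sig2 = max2(8, -5) = 8
  sig8 = add(-5, 8) = 3
  sig9 = sortl([-3, 0]) = [-3, 0]
  sig22 = neg(3) = -3
  sig23 = absv(-3) = 3
  sig24 = absv(3) = 3
  sig25 = mul(3, 3) = 9
  sig27 = add(3, 9) = 12
  sig30 = suml([-3, 0]) = -3
  sig34 = neg(-3) = 3
  sig35 = max2(12, 3) = 12
  sig38 = min2(12, -5) = -5

Propagation after the edit:
  src3 feeds no computation that the output demands — nothing is marked dirty and nothing runs.

Key observation: src3 is never demanded by the output, so the edit triggers no recomputation at all.

New value of sig38: -5.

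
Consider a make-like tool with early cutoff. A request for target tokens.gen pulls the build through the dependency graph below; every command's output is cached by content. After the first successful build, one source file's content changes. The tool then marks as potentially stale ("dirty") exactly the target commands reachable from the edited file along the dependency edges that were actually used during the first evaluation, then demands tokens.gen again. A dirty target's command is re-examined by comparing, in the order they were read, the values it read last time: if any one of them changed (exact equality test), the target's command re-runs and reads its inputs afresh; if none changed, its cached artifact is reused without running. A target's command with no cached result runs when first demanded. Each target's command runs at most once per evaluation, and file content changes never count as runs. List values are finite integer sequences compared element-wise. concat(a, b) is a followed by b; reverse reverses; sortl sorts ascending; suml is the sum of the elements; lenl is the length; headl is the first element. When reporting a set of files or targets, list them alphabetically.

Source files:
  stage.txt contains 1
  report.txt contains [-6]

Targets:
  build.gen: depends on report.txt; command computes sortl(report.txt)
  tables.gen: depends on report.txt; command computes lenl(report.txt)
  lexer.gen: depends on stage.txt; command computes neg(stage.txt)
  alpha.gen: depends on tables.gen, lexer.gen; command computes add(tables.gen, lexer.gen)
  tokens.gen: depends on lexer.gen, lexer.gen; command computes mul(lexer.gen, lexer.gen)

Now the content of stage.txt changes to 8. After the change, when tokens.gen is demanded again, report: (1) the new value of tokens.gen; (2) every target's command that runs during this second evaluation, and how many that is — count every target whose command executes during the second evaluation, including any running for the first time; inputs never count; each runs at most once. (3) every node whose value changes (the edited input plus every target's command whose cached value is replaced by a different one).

First demand of the output computes:
  lexer.gen = neg(1) = -1
  tokens.gen = mul(-1, -1) = 1

After the edit, cleaning proceeds:
  lexer.gen: a read changed (stage.txt 1->8) — executes, giving -8.
  tokens.gen: a read changed (lexer.gen -1->-8; lexer.gen -1->-8) — executes, giving 64.

Demanding tokens.gen again yields 64.
2 target commands run: lexer.gen, tokens.gen.
The nodes whose values change: lexer.gen, stage.txt, tokens.gen.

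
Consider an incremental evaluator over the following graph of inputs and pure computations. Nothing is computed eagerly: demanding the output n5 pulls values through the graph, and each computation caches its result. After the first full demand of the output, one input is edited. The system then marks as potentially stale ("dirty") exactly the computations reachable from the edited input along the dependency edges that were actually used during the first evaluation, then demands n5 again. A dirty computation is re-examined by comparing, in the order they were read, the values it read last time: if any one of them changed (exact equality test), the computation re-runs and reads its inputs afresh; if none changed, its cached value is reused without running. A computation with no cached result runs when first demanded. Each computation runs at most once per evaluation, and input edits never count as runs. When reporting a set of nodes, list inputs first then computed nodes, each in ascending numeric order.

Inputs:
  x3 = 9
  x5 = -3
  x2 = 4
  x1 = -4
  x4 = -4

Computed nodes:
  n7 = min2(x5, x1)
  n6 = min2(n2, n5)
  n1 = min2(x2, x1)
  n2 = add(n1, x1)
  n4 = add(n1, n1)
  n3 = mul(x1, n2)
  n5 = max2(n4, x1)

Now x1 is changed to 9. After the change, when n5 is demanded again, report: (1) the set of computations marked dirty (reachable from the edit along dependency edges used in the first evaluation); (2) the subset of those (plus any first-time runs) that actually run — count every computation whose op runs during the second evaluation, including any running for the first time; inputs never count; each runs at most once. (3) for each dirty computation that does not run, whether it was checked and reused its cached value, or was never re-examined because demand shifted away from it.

Dirty set: n1, n4, n5.
Run set: n1, n4, n5 (3 run).
All dirty computations ended up running.

Initial pass — values computed on the first demand:
  n1 = min2(4, -4) = -4
  n4 = add(-4, -4) = -8
  n5 = max2(-8, -4) = -4

Second demand — change propagation:
  n1: re-runs because x1 -4->9; new result 4.
  n4: re-runs because n1 -4->4; n1 -4->4; new result 8.
  n5: re-runs because n4 -8->8; x1 -4->9; new result 9.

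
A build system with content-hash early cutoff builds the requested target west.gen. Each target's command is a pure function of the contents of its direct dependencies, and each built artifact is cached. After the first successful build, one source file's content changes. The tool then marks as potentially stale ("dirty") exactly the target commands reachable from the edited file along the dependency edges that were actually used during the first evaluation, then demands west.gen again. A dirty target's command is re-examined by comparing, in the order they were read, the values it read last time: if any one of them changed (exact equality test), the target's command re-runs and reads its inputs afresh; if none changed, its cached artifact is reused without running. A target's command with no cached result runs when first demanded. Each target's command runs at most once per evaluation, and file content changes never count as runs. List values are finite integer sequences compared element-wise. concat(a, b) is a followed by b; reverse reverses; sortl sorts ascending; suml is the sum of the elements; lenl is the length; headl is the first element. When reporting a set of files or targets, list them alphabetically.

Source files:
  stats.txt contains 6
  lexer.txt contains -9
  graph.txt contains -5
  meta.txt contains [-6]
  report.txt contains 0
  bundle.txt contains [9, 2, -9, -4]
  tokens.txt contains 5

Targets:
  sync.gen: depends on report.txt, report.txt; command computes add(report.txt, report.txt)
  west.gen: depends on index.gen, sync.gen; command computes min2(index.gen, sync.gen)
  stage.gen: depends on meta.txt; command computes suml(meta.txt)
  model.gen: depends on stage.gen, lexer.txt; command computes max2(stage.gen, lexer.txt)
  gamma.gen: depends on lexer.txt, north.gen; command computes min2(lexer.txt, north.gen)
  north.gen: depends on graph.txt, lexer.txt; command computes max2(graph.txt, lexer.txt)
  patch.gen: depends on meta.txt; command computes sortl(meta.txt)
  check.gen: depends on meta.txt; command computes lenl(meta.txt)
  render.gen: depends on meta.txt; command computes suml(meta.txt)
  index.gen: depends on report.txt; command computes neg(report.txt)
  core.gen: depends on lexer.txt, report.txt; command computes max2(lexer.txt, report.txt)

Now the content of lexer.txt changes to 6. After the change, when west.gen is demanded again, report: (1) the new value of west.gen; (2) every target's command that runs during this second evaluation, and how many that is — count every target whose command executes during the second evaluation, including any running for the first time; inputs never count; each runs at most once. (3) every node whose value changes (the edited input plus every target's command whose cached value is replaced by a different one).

New value of west.gen: 0.
Target commands that run: none — 0 in total.
Values that change: lexer.txt.
Key observation: lexer.txt is never demanded by the output, so the edit triggers no recomputation at all.

First evaluation (everything demanded from the output):
  index.gen = neg(0) = 0
  sync.gen = add(0, 0) = 0
  west.gen = min2(0, 0) = 0

Propagation after the edit:
  lexer.txt feeds no computation that the output demands — nothing is marked dirty and nothing runs.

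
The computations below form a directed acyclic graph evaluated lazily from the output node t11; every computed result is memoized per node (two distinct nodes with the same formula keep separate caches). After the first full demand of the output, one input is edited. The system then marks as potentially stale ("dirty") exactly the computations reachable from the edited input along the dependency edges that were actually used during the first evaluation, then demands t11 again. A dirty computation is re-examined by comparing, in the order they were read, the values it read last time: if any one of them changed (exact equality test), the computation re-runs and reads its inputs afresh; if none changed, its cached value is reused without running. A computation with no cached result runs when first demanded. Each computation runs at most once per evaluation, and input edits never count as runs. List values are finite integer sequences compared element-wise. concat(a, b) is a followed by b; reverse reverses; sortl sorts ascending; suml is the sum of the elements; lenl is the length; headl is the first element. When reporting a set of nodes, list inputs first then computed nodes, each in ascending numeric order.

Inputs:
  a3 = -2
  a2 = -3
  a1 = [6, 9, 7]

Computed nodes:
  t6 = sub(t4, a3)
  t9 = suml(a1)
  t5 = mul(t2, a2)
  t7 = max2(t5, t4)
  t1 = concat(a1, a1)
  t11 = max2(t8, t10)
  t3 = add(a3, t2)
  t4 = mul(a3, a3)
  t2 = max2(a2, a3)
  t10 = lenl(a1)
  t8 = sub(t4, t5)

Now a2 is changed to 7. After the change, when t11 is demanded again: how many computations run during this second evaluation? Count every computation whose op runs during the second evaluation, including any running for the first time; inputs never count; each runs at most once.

First demand of the output computes:
  t2 = max2(-3, -2) = -2
  t4 = mul(-2, -2) = 4
  t5 = mul(-2, -3) = 6
  t8 = sub(4, 6) = -2
  t10 = lenl([6, 9, 7]) = 3
  t11 = max2(-2, 3) = 3

After the edit, cleaning proceeds:
  t2: a read changed (a2 -3->7) — executes, giving 7.
  t5: a read changed (t2 -2->7; a2 -3->7) — executes, giving 49.
  t8: a read changed (t5 6->49) — executes, giving -45.
  t11: a read changed (t8 -2->-45) — executes, giving 3 — identical to its old value.

4 computations run: t2, t5, t8, t11.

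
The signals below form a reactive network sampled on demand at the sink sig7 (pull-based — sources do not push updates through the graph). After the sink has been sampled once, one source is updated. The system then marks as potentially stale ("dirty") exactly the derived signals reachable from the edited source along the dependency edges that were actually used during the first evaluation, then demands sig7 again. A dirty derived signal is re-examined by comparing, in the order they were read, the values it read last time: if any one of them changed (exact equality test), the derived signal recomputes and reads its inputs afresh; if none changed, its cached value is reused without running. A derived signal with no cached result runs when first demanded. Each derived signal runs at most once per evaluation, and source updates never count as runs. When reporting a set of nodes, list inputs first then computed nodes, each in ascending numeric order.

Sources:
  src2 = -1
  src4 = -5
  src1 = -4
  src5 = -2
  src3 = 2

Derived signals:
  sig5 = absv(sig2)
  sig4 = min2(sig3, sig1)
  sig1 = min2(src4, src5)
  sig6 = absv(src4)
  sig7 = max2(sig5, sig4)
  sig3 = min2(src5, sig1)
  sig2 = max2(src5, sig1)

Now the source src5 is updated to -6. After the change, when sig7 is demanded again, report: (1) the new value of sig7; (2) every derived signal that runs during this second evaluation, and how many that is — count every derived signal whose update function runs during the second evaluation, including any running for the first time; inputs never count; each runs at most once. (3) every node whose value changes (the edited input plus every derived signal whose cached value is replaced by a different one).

Initial pass — values computed on the first demand:
  sig1 = min2(-5, -2) = -5
  sig2 = max2(-2, -5) = -2
  sig3 = min2(-2, -5) = -5
  sig4 = min2(-5, -5) = -5
  sig5 = absv(-2) = 2
  sig7 = max2(2, -5) = 2

Second demand — change propagation:
  sig1: re-runs because src5 -2->-6; new result -6.
  sig2: re-runs because src5 -2->-6; sig1 -5->-6; new result -6.
  sig3: re-runs because src5 -2->-6; sig1 -5->-6; new result -6.
  sig4: re-runs because sig3 -5->-6; sig1 -5->-6; new result -6.
  sig5: re-runs because sig2 -2->-6; new result 6.
  sig7: re-runs because sig5 2->6; sig4 -5->-6; new result 6.

sig7 now evaluates to 6.
Run set: sig1, sig2, sig3, sig4, sig5, sig7 (6 run).
Changed values: src5, sig1, sig2, sig3, sig4, sig5, sig7.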